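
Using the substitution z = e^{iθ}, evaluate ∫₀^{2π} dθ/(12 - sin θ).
2*sqrt(143)*pi/143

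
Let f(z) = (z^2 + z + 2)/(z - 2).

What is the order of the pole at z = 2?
Factor the denominator:
  z - 2 = (z - 2)

The numerator P(z) = z^2 + z + 2 has P(2) = 8 ≠ 0, so no factor of (z - 2) cancels.
Near z = 2 we can therefore write f(z) = g(z)/(z - 2) with g analytic at 2 and g(2) ≠ 0 (g is just the numerator).

Hence z = 2 is a pole of order 1.

Final answer: 1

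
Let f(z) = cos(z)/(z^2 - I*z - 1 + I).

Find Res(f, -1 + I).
(-2/5 - I/5)*cos(1 - I)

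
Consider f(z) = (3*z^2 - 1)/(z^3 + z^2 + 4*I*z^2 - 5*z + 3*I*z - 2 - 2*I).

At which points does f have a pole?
The singularities of f are the zeros of the denominator. Factoring,
  z^3 + z^2 + 4*I*z^2 - 5*z + 3*I*z - 2 - 2*I = (z + 1 + I)*(z + 2*I)*(z + I)
so the candidates are z = -1 - I, z = -2*I, z = -I.

Check the numerator P(z) = 3*z^2 - 1 at each one:
  P(-1 - I) = -1 + 6*I ≠ 0, so z = -1 - I is a (simple) pole.
  P(-2*I) = -13 ≠ 0, so z = -2*I is a (simple) pole.
  P(-I) = -4 ≠ 0, so z = -I is a (simple) pole.

Poles of f: {-1 - I, -2*I, -I}

Final answer: {-1 - I, -2*I, -I}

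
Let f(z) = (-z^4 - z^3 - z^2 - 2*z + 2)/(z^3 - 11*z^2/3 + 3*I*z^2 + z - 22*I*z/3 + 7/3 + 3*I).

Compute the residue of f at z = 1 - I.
Write f(z) = P(z)/Q(z) with P(z) = -z^4 - z^3 - z^2 - 2*z + 2 and Q(z) = z^3 - 11*z^2/3 + 3*I*z^2 + z - 22*I*z/3 + 7/3 + 3*I.
The denominator factors as Q(z) = (z - 1 + I)*(z - 2 + I)*(z - 2/3 + I), so z = 1 - I is a simple zero of Q and P is analytic there; z = 1 - I is therefore a simple pole and
  Res(f, z₀) = P(z₀)/Q'(z₀).

Q'(z) = 3*z^2 - 22*z/3 + 6*I*z + 1 - 22*I/3, so Q'(1 - I) = -1/3.
P(1 - I) = 6 + 6*I.

Res(f, 1 - I) = (6 + 6*I)/(-1/3) = -18 - 18*I

Final answer: -18 - 18*I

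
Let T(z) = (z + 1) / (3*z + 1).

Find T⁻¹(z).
(-z + 1)/(3*z - 1)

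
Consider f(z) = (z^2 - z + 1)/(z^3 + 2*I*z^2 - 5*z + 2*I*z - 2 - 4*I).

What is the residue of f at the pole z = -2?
49/85 + 42*I/85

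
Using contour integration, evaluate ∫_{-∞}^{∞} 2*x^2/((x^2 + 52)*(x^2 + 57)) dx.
Let f(z) = 2*z^2/((z^2 + 52)*(z^2 + 57)). The denominator has no real zeros and deg Q - deg P = 2 ≥ 2, so the integral of f over the upper semicircle |z| = R tends to 0 as R → ∞. Closing the contour in the upper half-plane,
  ∫_{-∞}^{∞} f(x) dx = 2πi · Σ Res(f, z_k)  over the poles with Im z_k > 0.

Zeros of the denominator: z^2 + 57 = 0 gives z = ±sqrt(57)*I; z^2 + 52 = 0 gives z = ±2*sqrt(13)*I.
Upper half-plane: z = 2*sqrt(13)*I, z = sqrt(57)*I (simple).

Each pole is a simple zero of Q(z) = z^4 + 109*z^2 + 2964, so Res(f, z₀) = P(z₀)/Q'(z₀) with P(z) = 2*z^2, Q'(z) = 4*z^3 + 218*z:
  Res(f, 2*sqrt(13)*I) = (-104)/(20*sqrt(13)*I) = 2*sqrt(13)*I/5
  Res(f, sqrt(57)*I) = (-114)/(-10*sqrt(57)*I) = -sqrt(57)*I/5

Sum of residues: I*(-sqrt(57) + 2*sqrt(13))/5
∫_{-∞}^{∞} f(x) dx = 2πi · (I*(-sqrt(57) + 2*sqrt(13))/5) = 2*pi*(-2*sqrt(13) + sqrt(57))/5

Final answer: 2*pi*(-2*sqrt(13) + sqrt(57))/5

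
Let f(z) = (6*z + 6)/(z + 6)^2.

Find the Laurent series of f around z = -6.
Put w = z - (-6), i.e. z = w - 6. The denominator is w^2, so it suffices to rewrite the numerator in powers of w.

P(z) = 6*z + 6
P(w - 6) = -30 + 6*w

Dividing each term by w^2:
  f = -30/w^2 + 6/w

Substituting back w = z + 6:
  f(z) = -30/(z + 6)^2 + 6/(z + 6)

The series is finite because the numerator is a polynomial; the negative powers form the principal part, and the coefficient of 1/(z + 6) gives Res(f, -6) = 6.

Final answer: -30/(z + 6)^2 + 6/(z + 6)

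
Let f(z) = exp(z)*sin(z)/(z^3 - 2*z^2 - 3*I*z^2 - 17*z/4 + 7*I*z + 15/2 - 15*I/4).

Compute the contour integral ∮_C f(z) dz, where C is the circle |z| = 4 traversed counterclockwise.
pi*(-16/65 - 28*I/65)*exp(3/2)*sin(3/2) + pi*(80/689 - 68*I/689)*exp(-3/2 + 2*I)*sin(3/2 - 2*I) + pi*(96/265 + 88*I/265)*exp(2 + I)*sin(2 + I)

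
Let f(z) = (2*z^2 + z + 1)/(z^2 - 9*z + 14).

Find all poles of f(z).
The singularities of f are the zeros of the denominator. Factoring,
  z^2 - 9*z + 14 = (z - 2)*(z - 7)
so the candidates are z = 2, z = 7.

Check the numerator P(z) = 2*z^2 + z + 1 at each one:
  P(2) = 11 ≠ 0, so z = 2 is a (simple) pole.
  P(7) = 106 ≠ 0, so z = 7 is a (simple) pole.

Poles of f: {2, 7}

Final answer: {2, 7}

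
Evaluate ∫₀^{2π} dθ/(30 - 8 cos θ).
Call the integral J. The integrand is 2π-periodic and we integrate over a full period, so shifting θ does not change the value (θ → θ + π flips the sign of the trig term). Hence
  J = ∫₀^{2π} dθ/(30 + 8 cos θ).
Put z = e^{iθ}: then cos θ = (z + 1/z)/2, dθ = dz/(iz), and z runs once counterclockwise around |z| = 1:
  J = ∮_{|z|=1} 1/(30 + 8*(z + 1/z)/2) · dz/(iz) = (2/i) ∮_{|z|=1} dz/(8*z^2 + 60*z + 8).
The roots of 8*z^2 + 60*z + 8 are z = (-30 ± sqrt(30^2 - 8^2))/8, with sqrt(836) = 2*sqrt(209); their product is 1, so only z₊ = -15/4 + sqrt(209)/4 lies inside the unit circle (z₋ = -15/4 - sqrt(209)/4 lies outside).
z₊ is a simple zero of q(z) = 8*z^2 + 60*z + 8, so Res(1/q, z₊) = 1/q'(z₊) with q'(z) = 16*z + 60; and q'(z₊) = 8*(z₊ - z₋) = 4*sqrt(209).
Therefore J = (2/i) · 2πi · 1/(4*sqrt(209)) = 2*pi/(2*sqrt(209)) = sqrt(209)*pi/209

Final answer: sqrt(209)*pi/209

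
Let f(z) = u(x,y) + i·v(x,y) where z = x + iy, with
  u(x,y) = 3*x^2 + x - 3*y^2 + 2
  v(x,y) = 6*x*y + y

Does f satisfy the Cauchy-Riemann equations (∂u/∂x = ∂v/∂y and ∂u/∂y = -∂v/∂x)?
∂u/∂x = 6*x + 1
∂v/∂y = 6*x + 1
∂u/∂y = -6*y
∂v/∂x = 6*y
∂u/∂x = ∂v/∂y and ∂u/∂y = -∂v/∂x hold identically; f is analytic.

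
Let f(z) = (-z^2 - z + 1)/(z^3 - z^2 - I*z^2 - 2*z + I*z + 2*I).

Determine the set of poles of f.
The singularities of f are the zeros of the denominator. Factoring,
  z^3 - z^2 - I*z^2 - 2*z + I*z + 2*I = (z - I)*(z + 1)*(z - 2)
so the candidates are z = I, z = -1, z = 2.

Check the numerator P(z) = -z^2 - z + 1 at each one:
  P(I) = 2 - I ≠ 0, so z = I is a (simple) pole.
  P(-1) = 1 ≠ 0, so z = -1 is a (simple) pole.
  P(2) = -5 ≠ 0, so z = 2 is a (simple) pole.

Poles of f: {-1, I, 2}

Final answer: {-1, I, 2}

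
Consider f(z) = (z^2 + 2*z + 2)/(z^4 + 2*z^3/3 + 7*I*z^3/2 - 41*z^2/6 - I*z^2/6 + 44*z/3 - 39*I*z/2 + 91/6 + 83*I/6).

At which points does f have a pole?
The singularities of f are the zeros of the denominator. Factoring,
  z^4 + 2*z^3/3 + 7*I*z^3/2 - 41*z^2/6 - I*z^2/6 + 44*z/3 - 39*I*z/2 + 91/6 + 83*I/6 = (z + 3 + I/2)*(z + I)*(z - 1/3 + 3*I)*(z - 2 - I)
so the candidates are z = -3 - I/2, z = -I, z = 1/3 - 3*I, z = 2 + I.

Check the numerator P(z) = z^2 + 2*z + 2 at each one:
  P(-3 - I/2) = 19/4 + 2*I ≠ 0, so z = -3 - I/2 is a (simple) pole.
  P(-I) = 1 - 2*I ≠ 0, so z = -I is a (simple) pole.
  P(1/3 - 3*I) = -56/9 - 8*I ≠ 0, so z = 1/3 - 3*I is a (simple) pole.
  P(2 + I) = 9 + 6*I ≠ 0, so z = 2 + I is a (simple) pole.

Poles of f: {-3 - I/2, -I, 1/3 - 3*I, 2 + I}

Final answer: {-3 - I/2, -I, 1/3 - 3*I, 2 + I}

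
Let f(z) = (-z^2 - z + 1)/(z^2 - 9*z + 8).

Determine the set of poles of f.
The singularities of f are the zeros of the denominator. Factoring,
  z^2 - 9*z + 8 = (z - 1)*(z - 8)
so the candidates are z = 1, z = 8.

Check the numerator P(z) = -z^2 - z + 1 at each one:
  P(1) = -1 ≠ 0, so z = 1 is a (simple) pole.
  P(8) = -71 ≠ 0, so z = 8 is a (simple) pole.

Poles of f: {1, 8}

Final answer: {1, 8}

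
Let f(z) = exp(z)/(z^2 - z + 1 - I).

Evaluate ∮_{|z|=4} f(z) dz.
By the residue theorem, ∮_C f(z) dz = 2πi · (sum of the residues of f at the poles inside |z| = 4).

The denominator factors as (z - 1 - I)*(z + I), so the singularities of f are simple poles at z = 1 + I, z = -I.
  |1 + I|² = 2 < 16 = 4², so this pole is inside the contour.
  |-I|² = 1 < 16 = 4², so this pole is inside the contour.

With P(z) = exp(z) and Q(z) = z^2 - z + 1 - I, each pole is simple, so Res(f, z₀) = P(z₀)/Q'(z₀) with Q'(z) = 2*z - 1.
  Res(f, 1 + I) = P(1 + I)/Q'(1 + I) = (exp(1 + I))/(1 + 2*I) = (1/5 - 2*I/5)*exp(1 + I)
  Res(f, -I) = P(-I)/Q'(-I) = (exp(-I))/(-1 - 2*I) = (-1/5 + 2*I/5)*exp(-I)

Sum of residues inside C: (1/5 - 2*I/5)*exp(1 + I) + (-1/5 + 2*I/5)*exp(-I)
∮_C f(z) dz = 2πi · ((1/5 - 2*I/5)*exp(1 + I) + (-1/5 + 2*I/5)*exp(-I)) = pi*(-4/5 - 2*I/5)*exp(-I) + pi*(4/5 + 2*I/5)*exp(1 + I)

Final answer: pi*(-4/5 - 2*I/5)*exp(-I) + pi*(4/5 + 2*I/5)*exp(1 + I)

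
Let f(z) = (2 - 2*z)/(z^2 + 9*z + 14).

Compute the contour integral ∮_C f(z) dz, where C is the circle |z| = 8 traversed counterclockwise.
-4*I*pi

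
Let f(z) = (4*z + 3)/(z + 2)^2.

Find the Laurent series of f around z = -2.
Put w = z - (-2), i.e. z = w - 2. The denominator is w^2, so it suffices to rewrite the numerator in powers of w.

P(z) = 4*z + 3
P(w - 2) = -5 + 4*w

Dividing each term by w^2:
  f = -5/w^2 + 4/w

Substituting back w = z + 2:
  f(z) = -5/(z + 2)^2 + 4/(z + 2)

The series is finite because the numerator is a polynomial; the negative powers form the principal part, and the coefficient of 1/(z + 2) gives Res(f, -2) = 4.

Final answer: -5/(z + 2)^2 + 4/(z + 2)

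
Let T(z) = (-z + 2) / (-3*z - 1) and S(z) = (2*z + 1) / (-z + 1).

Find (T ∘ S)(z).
(T ∘ S)(z) = T(S(z)) = ((-1)*S(z) + (2))/((-3)*S(z) + (-1)). Multiply numerator and denominator by -z + 1:
  numerator:   (-1)*(2*z + 1) + (2)*(-z + 1) = -4*z + 1
  denominator: (-3)*(2*z + 1) + (-1)*(-z + 1) = -5*z - 4
(T ∘ S)(z) = (-4*z + 1)/(-5*z - 4) = (4*z - 1)/(5*z + 4)

Final answer: (4*z - 1)/(5*z + 4)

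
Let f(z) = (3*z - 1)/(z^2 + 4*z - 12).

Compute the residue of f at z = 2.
Write f(z) = P(z)/Q(z) with P(z) = 3*z - 1 and Q(z) = z^2 + 4*z - 12.
The denominator factors as Q(z) = (z + 6)*(z - 2), so z = 2 is a simple zero of Q and P is analytic there; z = 2 is therefore a simple pole and
  Res(f, z₀) = P(z₀)/Q'(z₀).

Q'(z) = 2*z + 4, so Q'(2) = 8.
P(2) = 5.

Res(f, 2) = (5)/(8) = 5/8

Final answer: 5/8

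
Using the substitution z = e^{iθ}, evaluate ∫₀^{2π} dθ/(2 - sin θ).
Call the integral J. The integrand is 2π-periodic and we integrate over a full period, so shifting θ does not change the value (θ → θ + π/2 turns sin θ into cos θ; θ → θ + π flips the sign of the trig term). Hence
  J = ∫₀^{2π} dθ/(2 + cos θ).
Put z = e^{iθ}: then cos θ = (z + 1/z)/2, dθ = dz/(iz), and z runs once counterclockwise around |z| = 1:
  J = ∮_{|z|=1} 1/(2 + (z + 1/z)/2) · dz/(iz) = (2/i) ∮_{|z|=1} dz/(z^2 + 4*z + 1).
The roots of z^2 + 4*z + 1 are z = (-2 ± sqrt(2^2 - 1^2)), with sqrt(3) = sqrt(3); their product is 1, so only z₊ = -2 + sqrt(3) lies inside the unit circle (z₋ = -2 - sqrt(3) lies outside).
z₊ is a simple zero of q(z) = z^2 + 4*z + 1, so Res(1/q, z₊) = 1/q'(z₊) with q'(z) = 2*z + 4; and q'(z₊) = (z₊ - z₋) = 2*sqrt(3).
Therefore J = (2/i) · 2πi · 1/(2*sqrt(3)) = 2*pi/(sqrt(3)) = 2*sqrt(3)*pi/3

Final answer: 2*sqrt(3)*pi/3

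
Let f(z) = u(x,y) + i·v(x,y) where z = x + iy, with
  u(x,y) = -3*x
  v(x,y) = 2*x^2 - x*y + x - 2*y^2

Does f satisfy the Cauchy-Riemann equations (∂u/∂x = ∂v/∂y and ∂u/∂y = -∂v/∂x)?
∂u/∂x = -3
∂v/∂y = -x - 4*y
∂u/∂y = 0
∂v/∂x = 4*x - y + 1
∂u/∂x ≠ ∂v/∂y and ∂u/∂y ≠ -∂v/∂x; the Cauchy-Riemann equations are not satisfied, so f is not analytic.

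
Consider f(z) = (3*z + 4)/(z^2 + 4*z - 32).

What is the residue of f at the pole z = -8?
Write f(z) = P(z)/Q(z) with P(z) = 3*z + 4 and Q(z) = z^2 + 4*z - 32.
The denominator factors as Q(z) = (z - 4)*(z + 8), so z = -8 is a simple zero of Q and P is analytic there; z = -8 is therefore a simple pole and
  Res(f, z₀) = P(z₀)/Q'(z₀).

Q'(z) = 2*z + 4, so Q'(-8) = -12.
P(-8) = -20.

Res(f, -8) = (-20)/(-12) = 5/3

Final answer: 5/3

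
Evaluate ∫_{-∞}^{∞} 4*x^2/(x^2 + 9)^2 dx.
2*pi/3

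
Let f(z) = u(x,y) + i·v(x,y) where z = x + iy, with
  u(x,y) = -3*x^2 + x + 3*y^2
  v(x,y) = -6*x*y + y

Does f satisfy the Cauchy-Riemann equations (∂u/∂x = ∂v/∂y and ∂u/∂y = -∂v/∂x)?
∂u/∂x = 1 - 6*x
∂v/∂y = 1 - 6*x
∂u/∂y = 6*y
∂v/∂x = -6*y
∂u/∂x = ∂v/∂y and ∂u/∂y = -∂v/∂x hold identically; f is analytic.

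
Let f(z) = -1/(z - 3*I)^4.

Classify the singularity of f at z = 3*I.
Write f(z) = g(z)/(z - 3*I)^4 with g(z) = -1.
g is entire and g(3*I) = -1 ≠ 0, so no factor of (z - 3*I) cancels: the Laurent expansion of f about z = 3*I starts at the power -4, i.e. lim_{z→z₀} (z - z₀)^4 f(z) = -1 is finite and nonzero.
So z = 3*I is a pole of order 4.

Final answer: pole of order 4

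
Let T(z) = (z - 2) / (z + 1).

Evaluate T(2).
Substitute z = 2:
  numerator:   (2) - 2 = 0
  denominator: (2) + 1 = 3
T(2) = (0)/(3) = 0

Final answer: 0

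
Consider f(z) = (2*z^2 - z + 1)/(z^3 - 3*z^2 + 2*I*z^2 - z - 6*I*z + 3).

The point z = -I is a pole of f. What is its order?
Factor the denominator:
  z^3 - 3*z^2 + 2*I*z^2 - z - 6*I*z + 3 = (z + I)^2*(z - 3)

The numerator P(z) = 2*z^2 - z + 1 has P(-I) = -1 + I ≠ 0, so no factor of (z + I) cancels.
Near z = -I we can therefore write f(z) = g(z)/(z + I)^2 with g analytic at -I and g(-I) ≠ 0 (g is the numerator divided by the remaining denominator factors).

Hence z = -I is a pole of order 2.

Final answer: 2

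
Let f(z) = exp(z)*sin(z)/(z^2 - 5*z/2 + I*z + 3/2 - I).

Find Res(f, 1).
Write f(z) = P(z)/Q(z) with P(z) = exp(z)*sin(z) and Q(z) = z^2 - 5*z/2 + I*z + 3/2 - I.
The denominator factors as Q(z) = (z - 3/2 + I)*(z - 1), so z = 1 is a simple zero of Q and P is analytic there; z = 1 is therefore a simple pole and
  Res(f, z₀) = P(z₀)/Q'(z₀).

Q'(z) = 2*z - 5/2 + I, so Q'(1) = -1/2 + I.
P(1) = exp(1)*sin(1).

Res(f, 1) = (exp(1)*sin(1))/(-1/2 + I) = exp(1)*(-2/5 - 4*I/5)*sin(1)

Final answer: exp(1)*(-2/5 - 4*I/5)*sin(1)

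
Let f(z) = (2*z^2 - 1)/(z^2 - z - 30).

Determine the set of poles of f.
{-5, 6}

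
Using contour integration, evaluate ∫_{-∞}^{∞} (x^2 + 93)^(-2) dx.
sqrt(93)*pi/17298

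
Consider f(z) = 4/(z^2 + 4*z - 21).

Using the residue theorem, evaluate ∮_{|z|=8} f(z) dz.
By the residue theorem, ∮_C f(z) dz = 2πi · (sum of the residues of f at the poles inside |z| = 8).

The denominator factors as (z - 3)*(z + 7), so the singularities of f are simple poles at z = 3, z = -7.
  |3|² = 9 < 64 = 8², so this pole is inside the contour.
  |-7|² = 49 < 64 = 8², so this pole is inside the contour.

With P(z) = 4 and Q(z) = z^2 + 4*z - 21, each pole is simple, so Res(f, z₀) = P(z₀)/Q'(z₀) with Q'(z) = 2*z + 4.
  Res(f, 3) = P(3)/Q'(3) = (4)/(10) = 2/5
  Res(f, -7) = P(-7)/Q'(-7) = (4)/(-10) = -2/5

Sum of residues inside C: 0
∮_C f(z) dz = 2πi · (0) = 0

Final answer: 0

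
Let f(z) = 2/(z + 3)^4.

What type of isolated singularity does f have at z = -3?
pole of order 4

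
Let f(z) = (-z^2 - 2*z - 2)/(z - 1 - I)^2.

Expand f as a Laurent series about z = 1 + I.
Put w = z - (1 + I), i.e. z = w + 1 + I. The denominator is w^2, so it suffices to rewrite the numerator in powers of w.

P(z) = -z^2 - 2*z - 2
P(w + 1 + I) = -4 - 4*I + (-4 - 2*I)*w - w^2

Dividing each term by w^2:
  f = (-4 - 4*I)/w^2 + (-4 - 2*I)/w - 1

Substituting back w = z - 1 - I:
  f(z) = (-4 - 4*I)/(z - 1 - I)^2 + (-4 - 2*I)/(z - 1 - I) - 1

The series is finite because the numerator is a polynomial; the negative powers form the principal part, and the coefficient of 1/(z - 1 - I) gives Res(f, 1 + I) = -4 - 2*I.

Final answer: (-4 - 4*I)/(z - 1 - I)^2 + (-4 - 2*I)/(z - 1 - I) - 1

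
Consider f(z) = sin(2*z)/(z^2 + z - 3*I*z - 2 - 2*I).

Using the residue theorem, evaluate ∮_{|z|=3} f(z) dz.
By the residue theorem, ∮_C f(z) dz = 2πi · (sum of the residues of f at the poles inside |z| = 3).

The denominator factors as (z + 1 - I)*(z - 2*I), so the singularities of f are simple poles at z = -1 + I, z = 2*I.
  |-1 + I|² = 2 < 9 = 3², so this pole is inside the contour.
  |2*I|² = 4 < 9 = 3², so this pole is inside the contour.

With P(z) = sin(2*z) and Q(z) = z^2 + z - 3*I*z - 2 - 2*I, each pole is simple, so Res(f, z₀) = P(z₀)/Q'(z₀) with Q'(z) = 2*z + 1 - 3*I.
  Res(f, -1 + I) = P(-1 + I)/Q'(-1 + I) = (-sin(2 - 2*I))/(-1 - I) = (1/2 - I/2)*sin(2 - 2*I)
  Res(f, 2*I) = P(2*I)/Q'(2*I) = (I*sinh(4))/(1 + I) = (1/2 + I/2)*sinh(4)

Sum of residues inside C: (1/2 - I/2)*sin(2 - 2*I) + (1/2 + I/2)*sinh(4)
∮_C f(z) dz = 2πi · ((1/2 - I/2)*sin(2 - 2*I) + (1/2 + I/2)*sinh(4)) = pi*(1 + I)*sin(2 - 2*I) + pi*(-1 + I)*sinh(4)

Final answer: pi*(1 + I)*sin(2 - 2*I) + pi*(-1 + I)*sinh(4)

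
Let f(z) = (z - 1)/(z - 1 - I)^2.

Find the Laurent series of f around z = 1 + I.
I/(z - 1 - I)^2 + 1/(z - 1 - I)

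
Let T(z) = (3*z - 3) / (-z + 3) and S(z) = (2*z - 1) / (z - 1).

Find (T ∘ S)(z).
(T ∘ S)(z) = T(S(z)) = ((3)*S(z) + (-3))/((-1)*S(z) + (3)). Multiply numerator and denominator by z - 1:
  numerator:   (3)*(2*z - 1) + (-3)*(z - 1) = 3*z
  denominator: (-1)*(2*z - 1) + (3)*(z - 1) = z - 2
(T ∘ S)(z) = 3*z/(z - 2)

Final answer: 3*z/(z - 2)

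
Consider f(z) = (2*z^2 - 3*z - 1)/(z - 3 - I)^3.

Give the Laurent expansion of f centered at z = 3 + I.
Put w = z - (3 + I), i.e. z = w + 3 + I. The denominator is w^3, so it suffices to rewrite the numerator in powers of w.

P(z) = 2*z^2 - 3*z - 1
P(w + 3 + I) = 6 + 9*I + (9 + 4*I)*w + 2*w^2

Dividing each term by w^3:
  f = (6 + 9*I)/w^3 + (9 + 4*I)/w^2 + 2/w

Substituting back w = z - 3 - I:
  f(z) = (6 + 9*I)/(z - 3 - I)^3 + (9 + 4*I)/(z - 3 - I)^2 + 2/(z - 3 - I)

The series is finite because the numerator is a polynomial; the negative powers form the principal part, and the coefficient of 1/(z - 3 - I) gives Res(f, 3 + I) = 2.

Final answer: (6 + 9*I)/(z - 3 - I)^3 + (9 + 4*I)/(z - 3 - I)^2 + 2/(z - 3 - I)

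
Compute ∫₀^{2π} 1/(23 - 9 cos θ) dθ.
sqrt(7)*pi/28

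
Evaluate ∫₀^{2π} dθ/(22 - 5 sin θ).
Call the integral J. The integrand is 2π-periodic and we integrate over a full period, so shifting θ does not change the value (θ → θ + π/2 turns sin θ into cos θ; θ → θ + π flips the sign of the trig term). Hence
  J = ∫₀^{2π} dθ/(22 + 5 cos θ).
Put z = e^{iθ}: then cos θ = (z + 1/z)/2, dθ = dz/(iz), and z runs once counterclockwise around |z| = 1:
  J = ∮_{|z|=1} 1/(22 + 5*(z + 1/z)/2) · dz/(iz) = (2/i) ∮_{|z|=1} dz/(5*z^2 + 44*z + 5).
The roots of 5*z^2 + 44*z + 5 are z = (-22 ± sqrt(22^2 - 5^2))/5, with sqrt(459) = 3*sqrt(51); their product is 1, so only z₊ = -22/5 + 3*sqrt(51)/5 lies inside the unit circle (z₋ = -22/5 - 3*sqrt(51)/5 lies outside).
z₊ is a simple zero of q(z) = 5*z^2 + 44*z + 5, so Res(1/q, z₊) = 1/q'(z₊) with q'(z) = 10*z + 44; and q'(z₊) = 5*(z₊ - z₋) = 6*sqrt(51).
Therefore J = (2/i) · 2πi · 1/(6*sqrt(51)) = 2*pi/(3*sqrt(51)) = 2*sqrt(51)*pi/153

Final answer: 2*sqrt(51)*pi/153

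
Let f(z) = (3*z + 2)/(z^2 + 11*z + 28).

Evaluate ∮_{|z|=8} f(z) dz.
6*I*pi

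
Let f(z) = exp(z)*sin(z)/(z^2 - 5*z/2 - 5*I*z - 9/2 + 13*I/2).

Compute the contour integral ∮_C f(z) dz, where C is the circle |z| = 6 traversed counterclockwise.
By the residue theorem, ∮_C f(z) dz = 2πi · (sum of the residues of f at the poles inside |z| = 6).

The denominator factors as (z - 3/2 - 2*I)*(z - 1 - 3*I), so the singularities of f are simple poles at z = 3/2 + 2*I, z = 1 + 3*I.
  |3/2 + 2*I|² = 25/4 < 36 = 6², so this pole is inside the contour.
  |1 + 3*I|² = 10 < 36 = 6², so this pole is inside the contour.

With P(z) = exp(z)*sin(z) and Q(z) = z^2 - 5*z/2 - 5*I*z - 9/2 + 13*I/2, each pole is simple, so Res(f, z₀) = P(z₀)/Q'(z₀) with Q'(z) = 2*z - 5/2 - 5*I.
  Res(f, 3/2 + 2*I) = P(3/2 + 2*I)/Q'(3/2 + 2*I) = (exp(3/2 + 2*I)*sin(3/2 + 2*I))/(1/2 - I) = (2/5 + 4*I/5)*exp(3/2 + 2*I)*sin(3/2 + 2*I)
  Res(f, 1 + 3*I) = P(1 + 3*I)/Q'(1 + 3*I) = (exp(1 + 3*I)*sin(1 + 3*I))/(-1/2 + I) = (-2/5 - 4*I/5)*exp(1 + 3*I)*sin(1 + 3*I)

Sum of residues inside C: (2/5 + 4*I/5)*exp(3/2 + 2*I)*sin(3/2 + 2*I) + (-2/5 - 4*I/5)*exp(1 + 3*I)*sin(1 + 3*I)
∮_C f(z) dz = 2πi · ((2/5 + 4*I/5)*exp(3/2 + 2*I)*sin(3/2 + 2*I) + (-2/5 - 4*I/5)*exp(1 + 3*I)*sin(1 + 3*I)) = pi*(-8/5 + 4*I/5)*exp(3/2 + 2*I)*sin(3/2 + 2*I) + pi*(8/5 - 4*I/5)*exp(1 + 3*I)*sin(1 + 3*I)

Final answer: pi*(-8/5 + 4*I/5)*exp(3/2 + 2*I)*sin(3/2 + 2*I) + pi*(8/5 - 4*I/5)*exp(1 + 3*I)*sin(1 + 3*I)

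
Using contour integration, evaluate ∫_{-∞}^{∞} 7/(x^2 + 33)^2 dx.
Let f(z) = 7/(z^2 + 33)^2. The denominator has no real zeros and deg Q - deg P = 4 ≥ 2, so the integral of f over the upper semicircle |z| = R tends to 0 as R → ∞. Closing the contour in the upper half-plane,
  ∫_{-∞}^{∞} f(x) dx = 2πi · Σ Res(f, z_k)  over the poles with Im z_k > 0.

Zeros of the denominator: z^2 + 33 = 0 gives z = ±sqrt(33)*I.
Upper half-plane: z = sqrt(33)*I (a pole of order 2).

Write f(z) = g(z)/(z - sqrt(33)*I)^2 with g(z) = 7/(z + sqrt(33)*I)^2. For a double pole, Res(f, z₀) = g'(z₀):
  g'(z) = -14/(z + sqrt(33)*I)^3
  Res(f, sqrt(33)*I) = g'(sqrt(33)*I) = -7*sqrt(33)*I/4356

∫_{-∞}^{∞} f(x) dx = 2πi · (-7*sqrt(33)*I/4356) = 7*sqrt(33)*pi/2178

Final answer: 7*sqrt(33)*pi/2178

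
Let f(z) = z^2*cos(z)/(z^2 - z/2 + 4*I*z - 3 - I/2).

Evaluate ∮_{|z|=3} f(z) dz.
By the residue theorem, ∮_C f(z) dz = 2πi · (sum of the residues of f at the poles inside |z| = 3).

The denominator factors as (z - 1/2 + 3*I)*(z + I), so the singularities of f are simple poles at z = 1/2 - 3*I, z = -I.
  |1/2 - 3*I|² = 37/4 > 9 = 3², so this pole is outside the contour.
  |-I|² = 1 < 9 = 3², so this pole is inside the contour.

With P(z) = z^2*cos(z) and Q(z) = z^2 - z/2 + 4*I*z - 3 - I/2, each pole is simple, so Res(f, z₀) = P(z₀)/Q'(z₀) with Q'(z) = 2*z - 1/2 + 4*I.
  Res(f, -I) = P(-I)/Q'(-I) = (-cosh(1))/(-1/2 + 2*I) = (2/17 + 8*I/17)*cosh(1)

∮_C f(z) dz = 2πi · ((2/17 + 8*I/17)*cosh(1)) = pi*(-16/17 + 4*I/17)*cosh(1)

Final answer: pi*(-16/17 + 4*I/17)*cosh(1)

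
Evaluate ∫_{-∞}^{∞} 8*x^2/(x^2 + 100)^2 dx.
Let f(z) = 8*z^2/(z^2 + 100)^2. The denominator has no real zeros and deg Q - deg P = 2 ≥ 2, so the integral of f over the upper semicircle |z| = R tends to 0 as R → ∞. Closing the contour in the upper half-plane,
  ∫_{-∞}^{∞} f(x) dx = 2πi · Σ Res(f, z_k)  over the poles with Im z_k > 0.

Zeros of the denominator: z^2 + 100 = 0 gives z = ±10*I.
Upper half-plane: z = 10*I (a pole of order 2).

Write f(z) = g(z)/(z - 10*I)^2 with g(z) = 8*z^2/(z + 10*I)^2. For a double pole, Res(f, z₀) = g'(z₀):
  g'(z) = 160*I*z/(z + 10*I)^3
  Res(f, 10*I) = g'(10*I) = -I/5

∫_{-∞}^{∞} f(x) dx = 2πi · (-I/5) = 2*pi/5

Final answer: 2*pi/5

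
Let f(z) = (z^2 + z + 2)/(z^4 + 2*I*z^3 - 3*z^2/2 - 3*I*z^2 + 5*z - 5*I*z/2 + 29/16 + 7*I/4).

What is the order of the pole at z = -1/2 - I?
3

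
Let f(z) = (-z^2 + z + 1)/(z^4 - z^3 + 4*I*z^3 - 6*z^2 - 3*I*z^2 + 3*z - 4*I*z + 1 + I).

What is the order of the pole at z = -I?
3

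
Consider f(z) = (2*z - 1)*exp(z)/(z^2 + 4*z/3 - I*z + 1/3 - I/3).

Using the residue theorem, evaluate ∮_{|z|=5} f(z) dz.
By the residue theorem, ∮_C f(z) dz = 2πi · (sum of the residues of f at the poles inside |z| = 5).

The denominator factors as (z + 1 - I)*(z + 1/3), so the singularities of f are simple poles at z = -1 + I, z = -1/3.
  |-1 + I|² = 2 < 25 = 5², so this pole is inside the contour.
  |-1/3|² = 1/9 < 25 = 5², so this pole is inside the contour.

With P(z) = (2*z - 1)*exp(z) and Q(z) = z^2 + 4*z/3 - I*z + 1/3 - I/3, each pole is simple, so Res(f, z₀) = P(z₀)/Q'(z₀) with Q'(z) = 2*z + 4/3 - I.
  Res(f, -1 + I) = P(-1 + I)/Q'(-1 + I) = ((-3 + 2*I)*exp(-1 + I))/(-2/3 + I) = (36/13 + 15*I/13)*exp(-1 + I)
  Res(f, -1/3) = P(-1/3)/Q'(-1/3) = (-5*exp(-1/3)/3)/(2/3 - I) = (-10/13 - 15*I/13)*exp(-1/3)

Sum of residues inside C: (-10/13 - 15*I/13)*exp(-1/3) + (36/13 + 15*I/13)*exp(-1 + I)
∮_C f(z) dz = 2πi · ((-10/13 - 15*I/13)*exp(-1/3) + (36/13 + 15*I/13)*exp(-1 + I)) = pi*(30/13 - 20*I/13)*exp(-1/3) + pi*(-30/13 + 72*I/13)*exp(-1 + I)

Final answer: pi*(30/13 - 20*I/13)*exp(-1/3) + pi*(-30/13 + 72*I/13)*exp(-1 + I)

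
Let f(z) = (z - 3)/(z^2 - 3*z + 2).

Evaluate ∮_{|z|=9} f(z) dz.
2*I*pi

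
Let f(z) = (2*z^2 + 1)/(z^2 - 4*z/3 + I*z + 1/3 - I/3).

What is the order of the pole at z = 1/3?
Factor the denominator:
  z^2 - 4*z/3 + I*z + 1/3 - I/3 = (z - 1/3)*(z - 1 + I)

The numerator P(z) = 2*z^2 + 1 has P(1/3) = 11/9 ≠ 0, so no factor of (z - 1/3) cancels.
Near z = 1/3 we can therefore write f(z) = g(z)/(z - 1/3) with g analytic at 1/3 and g(1/3) ≠ 0 (g is the numerator divided by the remaining denominator factors).

Hence z = 1/3 is a pole of order 1.

Final answer: 1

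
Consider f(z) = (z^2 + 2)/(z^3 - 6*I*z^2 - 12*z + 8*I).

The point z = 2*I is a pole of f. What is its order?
Factor the denominator:
  z^3 - 6*I*z^2 - 12*z + 8*I = (z - 2*I)^3

The numerator P(z) = z^2 + 2 has P(2*I) = -2 ≠ 0, so no factor of (z - 2*I) cancels.
Near z = 2*I we can therefore write f(z) = g(z)/(z - 2*I)^3 with g analytic at 2*I and g(2*I) ≠ 0 (g is just the numerator).

Hence z = 2*I is a pole of order 3.

Final answer: 3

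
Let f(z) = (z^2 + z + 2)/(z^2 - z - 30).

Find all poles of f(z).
The singularities of f are the zeros of the denominator. Factoring,
  z^2 - z - 30 = (z + 5)*(z - 6)
so the candidates are z = -5, z = 6.

Check the numerator P(z) = z^2 + z + 2 at each one:
  P(-5) = 22 ≠ 0, so z = -5 is a (simple) pole.
  P(6) = 44 ≠ 0, so z = 6 is a (simple) pole.

Poles of f: {-5, 6}

Final answer: {-5, 6}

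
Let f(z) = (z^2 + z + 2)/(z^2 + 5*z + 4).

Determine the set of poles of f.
{-4, -1}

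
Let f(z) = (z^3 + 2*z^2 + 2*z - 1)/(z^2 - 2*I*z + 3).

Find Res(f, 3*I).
-21/4 + 19*I/4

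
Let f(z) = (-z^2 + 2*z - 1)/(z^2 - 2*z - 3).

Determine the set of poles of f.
The singularities of f are the zeros of the denominator. Factoring,
  z^2 - 2*z - 3 = (z + 1)*(z - 3)
so the candidates are z = -1, z = 3.

Check the numerator P(z) = -z^2 + 2*z - 1 at each one:
  P(-1) = -4 ≠ 0, so z = -1 is a (simple) pole.
  P(3) = -4 ≠ 0, so z = 3 is a (simple) pole.

Poles of f: {-1, 3}

Final answer: {-1, 3}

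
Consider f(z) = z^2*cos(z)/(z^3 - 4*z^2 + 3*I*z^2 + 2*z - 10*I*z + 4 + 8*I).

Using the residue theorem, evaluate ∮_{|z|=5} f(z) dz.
By the residue theorem, ∮_C f(z) dz = 2πi · (sum of the residues of f at the poles inside |z| = 5).

The denominator factors as (z - 2)*(z + 2*I)*(z - 2 + I), so the singularities of f are simple poles at z = 2, z = -2*I, z = 2 - I.
  |2|² = 4 < 25 = 5², so this pole is inside the contour.
  |-2*I|² = 4 < 25 = 5², so this pole is inside the contour.
  |2 - I|² = 5 < 25 = 5², so this pole is inside the contour.

With P(z) = z^2*cos(z) and Q(z) = z^3 - 4*z^2 + 3*I*z^2 + 2*z - 10*I*z + 4 + 8*I, each pole is simple, so Res(f, z₀) = P(z₀)/Q'(z₀) with Q'(z) = 3*z^2 - 8*z + 6*I*z + 2 - 10*I.
  Res(f, 2) = P(2)/Q'(2) = (4*cos(2))/(-2 + 2*I) = (-1 - I)*cos(2)
  Res(f, -2*I) = P(-2*I)/Q'(-2*I) = (-4*cosh(2))/(2 + 6*I) = (-1/5 + 3*I/5)*cosh(2)
  Res(f, 2 - I) = P(2 - I)/Q'(2 - I) = ((3 - 4*I)*cos(2 - I))/(1 - 2*I) = (11/5 + 2*I/5)*cos(2 - I)

Sum of residues inside C: (-1 - I)*cos(2) + (11/5 + 2*I/5)*cos(2 - I) + (-1/5 + 3*I/5)*cosh(2)
∮_C f(z) dz = 2πi · ((-1 - I)*cos(2) + (11/5 + 2*I/5)*cos(2 - I) + (-1/5 + 3*I/5)*cosh(2)) = pi*(-4/5 + 22*I/5)*cos(2 - I) + pi*(-6/5 - 2*I/5)*cosh(2) + pi*(2 - 2*I)*cos(2)

Final answer: pi*(-4/5 + 22*I/5)*cos(2 - I) + pi*(-6/5 - 2*I/5)*cosh(2) + pi*(2 - 2*I)*cos(2)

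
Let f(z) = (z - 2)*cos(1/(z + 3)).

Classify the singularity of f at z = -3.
Let u = z + 3. Then
  cos(1/u) = Σ_{k≥0} (-1)^k (1)^(2k)/((2k)!·u^(2k)) = 1 - 1/(2*u^2) + 1/(24*u^4) + ...
which has infinitely many negative powers of u, so cos(1/(z + 3)) has an essential singularity at z = -3.
The extra factor z - 2 is a nonzero polynomial; if the product had at most a pole at z = -3, dividing by that polynomial would leave cos(1/(z + 3)) with at most a pole too — contradiction. (Equivalently, the product's Laurent series still has infinitely many negative powers.)
So the singularity is essential.

Final answer: essential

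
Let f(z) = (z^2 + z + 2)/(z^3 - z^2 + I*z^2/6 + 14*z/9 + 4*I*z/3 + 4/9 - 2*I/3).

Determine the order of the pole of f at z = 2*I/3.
2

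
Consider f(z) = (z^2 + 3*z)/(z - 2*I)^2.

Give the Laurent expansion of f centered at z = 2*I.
Put w = z - (2*I), i.e. z = w + 2*I. The denominator is w^2, so it suffices to rewrite the numerator in powers of w.

P(z) = z^2 + 3*z
P(w + 2*I) = -4 + 6*I + (3 + 4*I)*w + w^2

Dividing each term by w^2:
  f = (-4 + 6*I)/w^2 + (3 + 4*I)/w + 1

Substituting back w = z - 2*I:
  f(z) = (-4 + 6*I)/(z - 2*I)^2 + (3 + 4*I)/(z - 2*I) + 1

The series is finite because the numerator is a polynomial; the negative powers form the principal part, and the coefficient of 1/(z - 2*I) gives Res(f, 2*I) = 3 + 4*I.

Final answer: (-4 + 6*I)/(z - 2*I)^2 + (3 + 4*I)/(z - 2*I) + 1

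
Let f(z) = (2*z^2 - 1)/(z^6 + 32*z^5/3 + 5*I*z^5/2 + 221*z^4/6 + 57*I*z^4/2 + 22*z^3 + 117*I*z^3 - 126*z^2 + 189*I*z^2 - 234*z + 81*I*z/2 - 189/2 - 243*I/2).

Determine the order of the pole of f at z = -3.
Factor the denominator:
  z^6 + 32*z^5/3 + 5*I*z^5/2 + 221*z^4/6 + 57*I*z^4/2 + 22*z^3 + 117*I*z^3 - 126*z^2 + 189*I*z^2 - 234*z + 81*I*z/2 - 189/2 - 243*I/2 = (z + 3)^4*(z - 1/3 + I)*(z - 1 + 3*I/2)

The numerator P(z) = 2*z^2 - 1 has P(-3) = 17 ≠ 0, so no factor of (z + 3) cancels.
Near z = -3 we can therefore write f(z) = g(z)/(z + 3)^4 with g analytic at -3 and g(-3) ≠ 0 (g is the numerator divided by the remaining denominator factors).

Hence z = -3 is a pole of order 4.

Final answer: 4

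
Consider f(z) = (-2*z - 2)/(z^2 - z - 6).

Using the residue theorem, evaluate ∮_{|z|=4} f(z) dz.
-4*I*pi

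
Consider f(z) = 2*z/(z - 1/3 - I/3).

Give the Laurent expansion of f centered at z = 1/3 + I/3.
Put w = z - (1/3 + I/3), i.e. z = w + 1/3 + I/3. The denominator is w, so it suffices to rewrite the numerator in powers of w.

P(z) = 2*z
P(w + 1/3 + I/3) = 2/3 + 2*I/3 + 2*w

Dividing each term by w:
  f = (2/3 + 2*I/3)/w + 2

Substituting back w = z - 1/3 - I/3:
  f(z) = (2/3 + 2*I/3)/(z - 1/3 - I/3) + 2

The series is finite because the numerator is a polynomial; the negative powers form the principal part, and the coefficient of 1/(z - 1/3 - I/3) gives Res(f, 1/3 + I/3) = 2/3 + 2*I/3.

Final answer: (2/3 + 2*I/3)/(z - 1/3 - I/3) + 2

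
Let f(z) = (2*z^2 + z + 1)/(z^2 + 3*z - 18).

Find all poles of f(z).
{-6, 3}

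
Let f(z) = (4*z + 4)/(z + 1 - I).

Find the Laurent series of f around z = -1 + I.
Put w = z - (-1 + I), i.e. z = w - 1 + I. The denominator is w, so it suffices to rewrite the numerator in powers of w.

P(z) = 4*z + 4
P(w - 1 + I) = 4*I + 4*w

Dividing each term by w:
  f = 4*I/w + 4

Substituting back w = z + 1 - I:
  f(z) = 4*I/(z + 1 - I) + 4

The series is finite because the numerator is a polynomial; the negative powers form the principal part, and the coefficient of 1/(z + 1 - I) gives Res(f, -1 + I) = 4*I.

Final answer: 4*I/(z + 1 - I) + 4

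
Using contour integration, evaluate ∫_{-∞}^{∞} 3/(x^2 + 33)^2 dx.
Let f(z) = 3/(z^2 + 33)^2. The denominator has no real zeros and deg Q - deg P = 4 ≥ 2, so the integral of f over the upper semicircle |z| = R tends to 0 as R → ∞. Closing the contour in the upper half-plane,
  ∫_{-∞}^{∞} f(x) dx = 2πi · Σ Res(f, z_k)  over the poles with Im z_k > 0.

Zeros of the denominator: z^2 + 33 = 0 gives z = ±sqrt(33)*I.
Upper half-plane: z = sqrt(33)*I (a pole of order 2).

Write f(z) = g(z)/(z - sqrt(33)*I)^2 with g(z) = 3/(z + sqrt(33)*I)^2. For a double pole, Res(f, z₀) = g'(z₀):
  g'(z) = -6/(z + sqrt(33)*I)^3
  Res(f, sqrt(33)*I) = g'(sqrt(33)*I) = -sqrt(33)*I/1452

∫_{-∞}^{∞} f(x) dx = 2πi · (-sqrt(33)*I/1452) = sqrt(33)*pi/726

Final answer: sqrt(33)*pi/726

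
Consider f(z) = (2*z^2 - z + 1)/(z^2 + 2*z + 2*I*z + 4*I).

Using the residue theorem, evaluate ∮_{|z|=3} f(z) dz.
By the residue theorem, ∮_C f(z) dz = 2πi · (sum of the residues of f at the poles inside |z| = 3).

The denominator factors as (z + 2)*(z + 2*I), so the singularities of f are simple poles at z = -2, z = -2*I.
  |-2|² = 4 < 9 = 3², so this pole is inside the contour.
  |-2*I|² = 4 < 9 = 3², so this pole is inside the contour.

With P(z) = 2*z^2 - z + 1 and Q(z) = z^2 + 2*z + 2*I*z + 4*I, each pole is simple, so Res(f, z₀) = P(z₀)/Q'(z₀) with Q'(z) = 2*z + 2 + 2*I.
  Res(f, -2) = P(-2)/Q'(-2) = (11)/(-2 + 2*I) = -11/4 - 11*I/4
  Res(f, -2*I) = P(-2*I)/Q'(-2*I) = (-7 + 2*I)/(2 - 2*I) = -9/4 - 5*I/4

Sum of residues inside C: -5 - 4*I
∮_C f(z) dz = 2πi · (-5 - 4*I) = pi*(8 - 10*I)

Final answer: pi*(8 - 10*I)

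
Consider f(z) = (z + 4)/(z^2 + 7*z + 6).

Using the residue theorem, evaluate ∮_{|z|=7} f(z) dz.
By the residue theorem, ∮_C f(z) dz = 2πi · (sum of the residues of f at the poles inside |z| = 7).

The denominator factors as (z + 1)*(z + 6), so the singularities of f are simple poles at z = -1, z = -6.
  |-1|² = 1 < 49 = 7², so this pole is inside the contour.
  |-6|² = 36 < 49 = 7², so this pole is inside the contour.

With P(z) = z + 4 and Q(z) = z^2 + 7*z + 6, each pole is simple, so Res(f, z₀) = P(z₀)/Q'(z₀) with Q'(z) = 2*z + 7.
  Res(f, -1) = P(-1)/Q'(-1) = (3)/(5) = 3/5
  Res(f, -6) = P(-6)/Q'(-6) = (-2)/(-5) = 2/5

Sum of residues inside C: 1
∮_C f(z) dz = 2πi · (1) = 2*I*pi

Final answer: 2*I*pi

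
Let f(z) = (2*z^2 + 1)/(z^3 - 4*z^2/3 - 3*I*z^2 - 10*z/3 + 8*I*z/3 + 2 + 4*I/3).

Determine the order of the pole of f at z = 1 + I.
2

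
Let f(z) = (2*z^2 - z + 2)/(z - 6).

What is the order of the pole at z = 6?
1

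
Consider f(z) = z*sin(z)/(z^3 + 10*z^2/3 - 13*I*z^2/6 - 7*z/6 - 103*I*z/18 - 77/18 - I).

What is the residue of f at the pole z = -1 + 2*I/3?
Write f(z) = P(z)/Q(z) with P(z) = z*sin(z) and Q(z) = z^3 + 10*z^2/3 - 13*I*z^2/6 - 7*z/6 - 103*I*z/18 - 77/18 - I.
The denominator factors as Q(z) = (z + 3 - I/2)*(z + 1 - 2*I/3)*(z - 2/3 - I), so z = -1 + 2*I/3 is a simple zero of Q and P is analytic there; z = -1 + 2*I/3 is therefore a simple pole and
  Res(f, z₀) = P(z₀)/Q'(z₀).

Q'(z) = 3*z^2 + 20*z/3 - 13*I*z/3 - 7/6 - 103*I/18, so Q'(-1 + 2*I/3) = -59/18 - 17*I/18.
P(-1 + 2*I/3) = (1 - 2*I/3)*sin(1 - 2*I/3).

Res(f, -1 + 2*I/3) = ((1 - 2*I/3)*sin(1 - 2*I/3))/(-59/18 - 17*I/18) = (-33/145 + 39*I/145)*sin(1 - 2*I/3)

Final answer: (-33/145 + 39*I/145)*sin(1 - 2*I/3)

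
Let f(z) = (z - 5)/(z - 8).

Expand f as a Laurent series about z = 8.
3/(z - 8) + 1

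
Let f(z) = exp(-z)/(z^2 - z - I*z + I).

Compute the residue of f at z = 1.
(1/2 + I/2)*exp(-1)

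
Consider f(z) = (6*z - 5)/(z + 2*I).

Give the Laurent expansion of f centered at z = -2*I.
(-5 - 12*I)/(z + 2*I) + 6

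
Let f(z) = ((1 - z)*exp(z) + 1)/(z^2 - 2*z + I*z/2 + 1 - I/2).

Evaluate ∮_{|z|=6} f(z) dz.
By the residue theorem, ∮_C f(z) dz = 2πi · (sum of the residues of f at the poles inside |z| = 6).

The denominator factors as (z - 1)*(z - 1 + I/2), so the singularities of f are simple poles at z = 1, z = 1 - I/2.
  |1|² = 1 < 36 = 6², so this pole is inside the contour.
  |1 - I/2|² = 5/4 < 36 = 6², so this pole is inside the contour.

With P(z) = (1 - z)*exp(z) + 1 and Q(z) = z^2 - 2*z + I*z/2 + 1 - I/2, each pole is simple, so Res(f, z₀) = P(z₀)/Q'(z₀) with Q'(z) = 2*z - 2 + I/2.
  Res(f, 1) = P(1)/Q'(1) = (1)/(I/2) = -2*I
  Res(f, 1 - I/2) = P(1 - I/2)/Q'(1 - I/2) = (1 + I*exp(1 - I/2)/2)/(-I/2) = -exp(1 - I/2) + 2*I

Sum of residues inside C: -exp(1 - I/2)
∮_C f(z) dz = 2πi · (-exp(1 - I/2)) = -2*I*pi*exp(1 - I/2)

Final answer: -2*I*pi*exp(1 - I/2)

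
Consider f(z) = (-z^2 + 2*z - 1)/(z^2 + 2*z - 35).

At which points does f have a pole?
{-7, 5}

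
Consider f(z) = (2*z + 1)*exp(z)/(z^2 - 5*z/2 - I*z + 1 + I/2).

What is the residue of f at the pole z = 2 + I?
(38/13 - 8*I/13)*exp(2 + I)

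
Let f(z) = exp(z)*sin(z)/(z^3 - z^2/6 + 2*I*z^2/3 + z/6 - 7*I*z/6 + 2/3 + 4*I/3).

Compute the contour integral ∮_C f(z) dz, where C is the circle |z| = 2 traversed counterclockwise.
By the residue theorem, ∮_C f(z) dz = 2πi · (sum of the residues of f at the poles inside |z| = 2).

The denominator factors as (z - 2/3 + 2*I/3)*(z - 1/2 - I)*(z + 1 + I), so the singularities of f are simple poles at z = 2/3 - 2*I/3, z = 1/2 + I, z = -1 - I.
  |2/3 - 2*I/3|² = 8/9 < 4 = 2², so this pole is inside the contour.
  |1/2 + I|² = 5/4 < 4 = 2², so this pole is inside the contour.
  |-1 - I|² = 2 < 4 = 2², so this pole is inside the contour.

With P(z) = exp(z)*sin(z) and Q(z) = z^3 - z^2/6 + 2*I*z^2/3 + z/6 - 7*I*z/6 + 2/3 + 4*I/3, each pole is simple, so Res(f, z₀) = P(z₀)/Q'(z₀) with Q'(z) = 3*z^2 - z/3 + 4*I*z/3 + 1/6 - 7*I/6.
  Res(f, 2/3 - 2*I/3) = P(2/3 - 2*I/3)/Q'(2/3 - 2*I/3) = (exp(2/3 - 2*I/3)*sin(2/3 - 2*I/3))/(5/6 - 49*I/18) = (135/1313 + 441*I/1313)*exp(2/3 - 2*I/3)*sin(2/3 - 2*I/3)
  Res(f, 1/2 + I) = P(1/2 + I)/Q'(1/2 + I) = (exp(1/2 + I)*sin(1/2 + I))/(-43/12 + 13*I/6) = (-516/2525 - 312*I/2525)*exp(1/2 + I)*sin(1/2 + I)
  Res(f, -1 - I) = P(-1 - I)/Q'(-1 - I) = (-exp(-1 - I)*sin(1 + I))/(11/6 + 23*I/6) = (-33/325 + 69*I/325)*exp(-1 - I)*sin(1 + I)

Sum of residues inside C: (-516/2525 - 312*I/2525)*exp(1/2 + I)*sin(1/2 + I) + (135/1313 + 441*I/1313)*exp(2/3 - 2*I/3)*sin(2/3 - 2*I/3) + (-33/325 + 69*I/325)*exp(-1 - I)*sin(1 + I)
∮_C f(z) dz = 2πi · ((-516/2525 - 312*I/2525)*exp(1/2 + I)*sin(1/2 + I) + (135/1313 + 441*I/1313)*exp(2/3 - 2*I/3)*sin(2/3 - 2*I/3) + (-33/325 + 69*I/325)*exp(-1 - I)*sin(1 + I)) = pi*(-138/325 - 66*I/325)*exp(-1 - I)*sin(1 + I) + pi*(624/2525 - 1032*I/2525)*exp(1/2 + I)*sin(1/2 + I) + pi*(-882/1313 + 270*I/1313)*exp(2/3 - 2*I/3)*sin(2/3 - 2*I/3)

Final answer: pi*(-138/325 - 66*I/325)*exp(-1 - I)*sin(1 + I) + pi*(624/2525 - 1032*I/2525)*exp(1/2 + I)*sin(1/2 + I) + pi*(-882/1313 + 270*I/1313)*exp(2/3 - 2*I/3)*sin(2/3 - 2*I/3)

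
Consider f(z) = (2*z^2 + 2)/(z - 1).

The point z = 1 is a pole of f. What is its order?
Factor the denominator:
  z - 1 = (z - 1)

The numerator P(z) = 2*z^2 + 2 has P(1) = 4 ≠ 0, so no factor of (z - 1) cancels.
Near z = 1 we can therefore write f(z) = g(z)/(z - 1) with g analytic at 1 and g(1) ≠ 0 (g is just the numerator).

Hence z = 1 is a pole of order 1.

Final answer: 1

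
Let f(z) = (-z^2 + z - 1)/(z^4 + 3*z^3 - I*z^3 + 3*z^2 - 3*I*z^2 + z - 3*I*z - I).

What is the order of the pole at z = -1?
Factor the denominator:
  z^4 + 3*z^3 - I*z^3 + 3*z^2 - 3*I*z^2 + z - 3*I*z - I = (z + 1)^3*(z - I)

The numerator P(z) = -z^2 + z - 1 has P(-1) = -3 ≠ 0, so no factor of (z + 1) cancels.
Near z = -1 we can therefore write f(z) = g(z)/(z + 1)^3 with g analytic at -1 and g(-1) ≠ 0 (g is the numerator divided by the remaining denominator factors).

Hence z = -1 is a pole of order 3.

Final answer: 3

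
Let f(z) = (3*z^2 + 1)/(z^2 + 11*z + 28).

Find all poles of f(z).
{-7, -4}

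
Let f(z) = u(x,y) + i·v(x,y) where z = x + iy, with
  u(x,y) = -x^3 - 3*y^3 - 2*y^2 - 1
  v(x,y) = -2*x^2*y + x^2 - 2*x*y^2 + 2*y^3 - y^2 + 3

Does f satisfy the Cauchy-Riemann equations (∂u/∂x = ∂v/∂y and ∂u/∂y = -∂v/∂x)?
∂u/∂x = -3*x^2
∂v/∂y = -2*x^2 - 4*x*y + 6*y^2 - 2*y
∂u/∂y = -9*y^2 - 4*y
∂v/∂x = -4*x*y + 2*x - 2*y^2
∂u/∂x ≠ ∂v/∂y and ∂u/∂y ≠ -∂v/∂x; the Cauchy-Riemann equations are not satisfied, so f is not analytic.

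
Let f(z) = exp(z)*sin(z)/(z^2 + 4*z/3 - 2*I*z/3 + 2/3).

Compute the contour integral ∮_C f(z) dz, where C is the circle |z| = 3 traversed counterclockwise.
By the residue theorem, ∮_C f(z) dz = 2πi · (sum of the residues of f at the poles inside |z| = 3).

The denominator factors as (z + 1 - I)*(z + 1/3 + I/3), so the singularities of f are simple poles at z = -1 + I, z = -1/3 - I/3.
  |-1 + I|² = 2 < 9 = 3², so this pole is inside the contour.
  |-1/3 - I/3|² = 2/9 < 9 = 3², so this pole is inside the contour.

With P(z) = exp(z)*sin(z) and Q(z) = z^2 + 4*z/3 - 2*I*z/3 + 2/3, each pole is simple, so Res(f, z₀) = P(z₀)/Q'(z₀) with Q'(z) = 2*z + 4/3 - 2*I/3.
  Res(f, -1 + I) = P(-1 + I)/Q'(-1 + I) = (-exp(-1 + I)*sin(1 - I))/(-2/3 + 4*I/3) = (3/10 + 3*I/5)*exp(-1 + I)*sin(1 - I)
  Res(f, -1/3 - I/3) = P(-1/3 - I/3)/Q'(-1/3 - I/3) = (-exp(-1/3 - I/3)*sin(1/3 + I/3))/(2/3 - 4*I/3) = (-3/10 - 3*I/5)*exp(-1/3 - I/3)*sin(1/3 + I/3)

Sum of residues inside C: (-3/10 - 3*I/5)*exp(-1/3 - I/3)*sin(1/3 + I/3) + (3/10 + 3*I/5)*exp(-1 + I)*sin(1 - I)
∮_C f(z) dz = 2πi · ((-3/10 - 3*I/5)*exp(-1/3 - I/3)*sin(1/3 + I/3) + (3/10 + 3*I/5)*exp(-1 + I)*sin(1 - I)) = pi*(-6/5 + 3*I/5)*exp(-1 + I)*sin(1 - I) + pi*(6/5 - 3*I/5)*exp(-1/3 - I/3)*sin(1/3 + I/3)

Final answer: pi*(-6/5 + 3*I/5)*exp(-1 + I)*sin(1 - I) + pi*(6/5 - 3*I/5)*exp(-1/3 - I/3)*sin(1/3 + I/3)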